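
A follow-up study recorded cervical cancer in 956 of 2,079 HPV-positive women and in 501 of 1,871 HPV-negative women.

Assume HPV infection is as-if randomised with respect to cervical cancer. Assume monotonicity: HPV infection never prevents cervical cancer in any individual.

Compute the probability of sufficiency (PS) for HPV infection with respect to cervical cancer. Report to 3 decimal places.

p₁ = P(outcome | exposed) = 956/2079 = 0.45984
p₀ = P(outcome | unexposed) = 501/1871 = 0.26777
Under exogeneity and monotonicity, PS = (p₁ − p₀) / (1 − p₀).
PS = (0.45984 − 0.26777) / (1 − 0.26777) = 0.19207 / 0.73223 ≈ 0.2623

PS ≈ 0.262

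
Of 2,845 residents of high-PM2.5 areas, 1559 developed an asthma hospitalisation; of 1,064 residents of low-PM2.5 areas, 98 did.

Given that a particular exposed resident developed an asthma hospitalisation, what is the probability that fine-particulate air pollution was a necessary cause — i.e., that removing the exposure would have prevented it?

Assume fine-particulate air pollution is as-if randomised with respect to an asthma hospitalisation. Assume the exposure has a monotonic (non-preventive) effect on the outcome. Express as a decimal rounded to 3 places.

p₁ = P(outcome | exposed) = 1559/2845 = 0.54798
p₀ = P(outcome | unexposed) = 98/1064 = 0.092105
Under exogeneity and monotonicity, PN = (p₁ − p₀) / p₁.
PN = (0.54798 − 0.092105) / 0.54798 = 0.45587 / 0.54798 ≈ 0.8319

PN ≈ 0.832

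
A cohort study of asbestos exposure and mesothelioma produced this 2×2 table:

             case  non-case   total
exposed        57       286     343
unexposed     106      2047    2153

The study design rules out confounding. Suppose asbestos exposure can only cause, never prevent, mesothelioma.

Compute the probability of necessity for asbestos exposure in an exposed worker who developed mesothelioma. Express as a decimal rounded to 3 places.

p₁ = P(outcome | exposed) = 57/343 = 0.16618
p₀ = P(outcome | unexposed) = 106/2153 = 0.049234
Under exogeneity and monotonicity, PN = (p₁ − p₀)/p₁.
PN = (0.16618 − 0.049234) / 0.16618 ≈ 0.7037

PN ≈ 0.704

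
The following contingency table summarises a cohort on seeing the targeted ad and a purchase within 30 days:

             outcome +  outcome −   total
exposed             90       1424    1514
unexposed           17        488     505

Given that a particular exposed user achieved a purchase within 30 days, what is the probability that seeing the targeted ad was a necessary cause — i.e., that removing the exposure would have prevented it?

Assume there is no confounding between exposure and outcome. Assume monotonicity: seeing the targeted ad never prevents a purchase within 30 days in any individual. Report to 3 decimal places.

PN ≈ 0.434

p₁ = P(outcome | exposed) = 90/1514 = 0.059445
p₀ = P(outcome | unexposed) = 17/505 = 0.033663
Under exogeneity and monotonicity, PN = (p₁ − p₀) / p₁.
PN = (0.059445 − 0.033663) / 0.059445 = 0.025782 / 0.059445 ≈ 0.4337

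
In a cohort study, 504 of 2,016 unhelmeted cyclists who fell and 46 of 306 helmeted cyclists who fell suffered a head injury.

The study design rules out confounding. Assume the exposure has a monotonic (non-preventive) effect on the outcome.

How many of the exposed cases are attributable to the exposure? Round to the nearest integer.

about 201 cases

p₁ = P(outcome | exposed) = 504/2016 = 0.25
p₀ = P(outcome | unexposed) = 46/306 = 0.15033
PN = (p₁ − p₀)/p₁ = (0.25 − 0.15033) / 0.25 ≈ 0.39869.
Attributable cases ≈ PN × (exposed cases) = 0.39869 × 504 ≈ 200.94.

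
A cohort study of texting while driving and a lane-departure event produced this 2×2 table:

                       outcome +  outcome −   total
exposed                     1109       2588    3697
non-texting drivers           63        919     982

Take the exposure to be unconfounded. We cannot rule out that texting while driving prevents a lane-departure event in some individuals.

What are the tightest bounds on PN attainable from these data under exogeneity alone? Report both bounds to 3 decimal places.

p₁ = P(outcome | exposed) = 1109/3697 = 0.29997
p₀ = P(outcome | unexposed) = 63/982 = 0.064155
Under exogeneity alone the bounds on PN are max{0,(p₁−p₀)/p₁} ≤ PN ≤ min{1,(1−p₀)/p₁}.
  lower = (p₁ − p₀)/p₁ = 0.23582 / 0.29997 ≈ 0.7861
  upper = min{1, (1 − p₀)/p₁} = 0.93585 / 0.29997 ≈ 3.1198 → capped at 1

0.786 ≤ PN ≤ 1.000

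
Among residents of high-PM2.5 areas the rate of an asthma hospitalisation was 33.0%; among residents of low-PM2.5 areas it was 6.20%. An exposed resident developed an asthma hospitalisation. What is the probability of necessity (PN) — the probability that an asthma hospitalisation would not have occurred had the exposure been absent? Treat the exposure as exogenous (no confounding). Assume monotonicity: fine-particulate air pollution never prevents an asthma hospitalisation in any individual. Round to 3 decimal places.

p₁ = 0.33, p₀ = 0.062.
Under exogeneity and monotonicity, PN = (p₁ − p₀) / p₁.
PN = (0.33 − 0.062) / 0.33 = 0.268 / 0.33 ≈ 0.8121

PN ≈ 0.812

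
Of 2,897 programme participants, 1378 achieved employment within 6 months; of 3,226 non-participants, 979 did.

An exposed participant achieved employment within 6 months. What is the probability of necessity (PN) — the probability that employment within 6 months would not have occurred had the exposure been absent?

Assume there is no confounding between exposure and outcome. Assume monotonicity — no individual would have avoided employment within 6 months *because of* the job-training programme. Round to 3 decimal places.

p₁ = P(outcome | exposed) = 1378/2897 = 0.47566
p₀ = P(outcome | unexposed) = 979/3226 = 0.30347
Under exogeneity and monotonicity, PN = (p₁ − p₀) / p₁.
PN = (0.47566 − 0.30347) / 0.47566 = 0.17219 / 0.47566 ≈ 0.3620

PN ≈ 0.362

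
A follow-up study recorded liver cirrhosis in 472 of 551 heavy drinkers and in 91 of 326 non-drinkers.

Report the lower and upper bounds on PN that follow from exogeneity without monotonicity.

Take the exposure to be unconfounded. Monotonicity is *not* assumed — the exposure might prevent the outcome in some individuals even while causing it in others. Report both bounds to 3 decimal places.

0.674 ≤ PN ≤ 0.842

p₁ = P(outcome | exposed) = 472/551 = 0.85662
p₀ = P(outcome | unexposed) = 91/326 = 0.27914
Under exogeneity alone the bounds on PN are max{0,(p₁−p₀)/p₁} ≤ PN ≤ min{1,(1−p₀)/p₁}.
  lower = (p₁ − p₀)/p₁ = 0.57748 / 0.85662 ≈ 0.6741
  upper = min{1, (1 − p₀)/p₁} = 0.72086 / 0.85662 ≈ 0.8415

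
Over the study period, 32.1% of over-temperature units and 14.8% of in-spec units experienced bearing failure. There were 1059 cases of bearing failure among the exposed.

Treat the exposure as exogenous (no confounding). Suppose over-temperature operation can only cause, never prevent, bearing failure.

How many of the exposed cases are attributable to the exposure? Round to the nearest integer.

about 571 cases

p₁ = 0.321, p₀ = 0.148.
PN = (p₁ − p₀)/p₁ = (0.321 − 0.148) / 0.321 ≈ 0.53894.
Attributable cases ≈ PN × (exposed cases) = 0.53894 × 1059 ≈ 570.74.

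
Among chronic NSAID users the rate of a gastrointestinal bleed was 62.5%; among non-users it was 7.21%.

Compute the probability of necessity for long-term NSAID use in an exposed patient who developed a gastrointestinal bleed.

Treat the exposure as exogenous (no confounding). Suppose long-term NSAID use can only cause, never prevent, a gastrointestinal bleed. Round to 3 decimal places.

p₁ = 0.625, p₀ = 0.0721.
Under exogeneity and monotonicity, PN = (p₁ − p₀) / p₁.
PN = (0.625 − 0.0721) / 0.625 = 0.5529 / 0.625 ≈ 0.8846

PN ≈ 0.885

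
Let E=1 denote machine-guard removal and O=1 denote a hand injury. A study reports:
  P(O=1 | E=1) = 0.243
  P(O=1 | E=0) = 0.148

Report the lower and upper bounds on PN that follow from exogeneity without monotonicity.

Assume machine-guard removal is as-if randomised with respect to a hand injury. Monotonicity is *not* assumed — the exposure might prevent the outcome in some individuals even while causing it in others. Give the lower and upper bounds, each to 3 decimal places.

Let p₁ = 0.243, p₀ = 0.148.
Under exogeneity alone the bounds on PN are max{0,(p₁−p₀)/p₁} ≤ PN ≤ min{1,(1−p₀)/p₁}.
  lower = (p₁ − p₀)/p₁ = 0.095 / 0.243 ≈ 0.3909
  upper = min{1, (1 − p₀)/p₁} = 0.852 / 0.243 ≈ 3.5062 → capped at 1

0.391 ≤ PN ≤ 1.000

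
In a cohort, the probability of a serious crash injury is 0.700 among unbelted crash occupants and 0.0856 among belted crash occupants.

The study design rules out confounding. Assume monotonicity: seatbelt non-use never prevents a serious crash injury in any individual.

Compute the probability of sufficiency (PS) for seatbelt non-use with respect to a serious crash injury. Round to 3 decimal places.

PS ≈ 0.672

Let p₁ = 0.7, p₀ = 0.0856.
Under exogeneity and monotonicity, PS = (p₁ − p₀) / (1 − p₀).
PS = (0.7 − 0.0856) / (1 − 0.0856) = 0.6144 / 0.9144 ≈ 0.6719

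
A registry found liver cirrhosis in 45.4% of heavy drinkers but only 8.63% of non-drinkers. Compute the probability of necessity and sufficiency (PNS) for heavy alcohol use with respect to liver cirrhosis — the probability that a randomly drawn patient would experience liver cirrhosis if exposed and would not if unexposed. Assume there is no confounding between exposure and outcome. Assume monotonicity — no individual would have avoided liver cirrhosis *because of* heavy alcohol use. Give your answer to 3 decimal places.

PNS ≈ 0.368

p₁ = 0.454, p₀ = 0.0863.
Under exogeneity and monotonicity, PNS = p₁ − p₀.
PNS = 0.454 − 0.0863 = 0.3677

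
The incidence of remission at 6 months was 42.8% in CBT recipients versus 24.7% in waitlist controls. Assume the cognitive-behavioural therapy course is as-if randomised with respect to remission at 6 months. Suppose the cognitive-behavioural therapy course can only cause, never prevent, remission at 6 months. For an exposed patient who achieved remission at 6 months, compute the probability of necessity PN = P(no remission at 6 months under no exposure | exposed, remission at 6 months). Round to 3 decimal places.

PN ≈ 0.423

p₁ = 0.428, p₀ = 0.247.
Under exogeneity and monotonicity, PN = (p₁ − p₀) / p₁.
PN = (0.428 − 0.247) / 0.428 = 0.181 / 0.428 ≈ 0.4229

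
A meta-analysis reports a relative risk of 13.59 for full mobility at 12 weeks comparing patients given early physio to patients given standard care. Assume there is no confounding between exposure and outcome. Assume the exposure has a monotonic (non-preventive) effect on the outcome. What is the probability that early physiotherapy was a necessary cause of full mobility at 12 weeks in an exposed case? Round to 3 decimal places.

PN ≈ 0.926

Under exogeneity and monotonicity, PN = (RR − 1) / RR = 1 − 1/RR.
PN = (13.59 − 1) / 13.59 = 12.59 / 13.59 ≈ 0.9264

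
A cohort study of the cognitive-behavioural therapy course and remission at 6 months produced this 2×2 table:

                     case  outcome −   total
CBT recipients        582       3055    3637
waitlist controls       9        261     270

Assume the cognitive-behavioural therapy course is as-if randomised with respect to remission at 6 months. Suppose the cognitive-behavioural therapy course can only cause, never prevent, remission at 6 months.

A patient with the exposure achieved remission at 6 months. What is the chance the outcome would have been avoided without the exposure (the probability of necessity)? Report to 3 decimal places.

p₁ = P(outcome | exposed) = 582/3637 = 0.16002
p₀ = P(outcome | unexposed) = 9/270 = 0.033333
Under exogeneity and monotonicity, PN = (p₁ − p₀)/p₁.
PN = (0.16002 − 0.033333) / 0.16002 ≈ 0.7917

PN ≈ 0.792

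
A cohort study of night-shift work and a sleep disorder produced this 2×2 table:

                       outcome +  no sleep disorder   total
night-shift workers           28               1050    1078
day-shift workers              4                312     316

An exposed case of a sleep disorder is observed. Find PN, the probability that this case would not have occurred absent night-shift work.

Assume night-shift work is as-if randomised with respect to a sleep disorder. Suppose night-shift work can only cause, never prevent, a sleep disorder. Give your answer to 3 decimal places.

p₁ = P(outcome | exposed) = 28/1078 = 0.025974
p₀ = P(outcome | unexposed) = 4/316 = 0.012658
Under exogeneity and monotonicity, PN = (p₁ − p₀)/p₁.
PN = (0.025974 − 0.012658) / 0.025974 ≈ 0.5127

PN ≈ 0.513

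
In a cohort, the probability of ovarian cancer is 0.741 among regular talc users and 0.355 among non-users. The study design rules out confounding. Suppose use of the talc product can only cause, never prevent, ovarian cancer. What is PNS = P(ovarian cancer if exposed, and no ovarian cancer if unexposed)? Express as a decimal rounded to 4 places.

Let p₁ = 0.741, p₀ = 0.355.
Under exogeneity and monotonicity, PNS = p₁ − p₀.
PNS = 0.741 − 0.355 = 0.386

PNS ≈ 0.3860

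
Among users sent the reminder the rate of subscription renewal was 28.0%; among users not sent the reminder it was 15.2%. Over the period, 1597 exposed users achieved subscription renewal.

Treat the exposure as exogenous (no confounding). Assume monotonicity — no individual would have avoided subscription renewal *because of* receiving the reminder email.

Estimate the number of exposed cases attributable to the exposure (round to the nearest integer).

p₁ = 0.28, p₀ = 0.152.
PN = (p₁ − p₀)/p₁ = (0.28 − 0.152) / 0.28 ≈ 0.45714.
Attributable cases ≈ PN × (exposed cases) = 0.45714 × 1597 ≈ 730.06.

about 730 cases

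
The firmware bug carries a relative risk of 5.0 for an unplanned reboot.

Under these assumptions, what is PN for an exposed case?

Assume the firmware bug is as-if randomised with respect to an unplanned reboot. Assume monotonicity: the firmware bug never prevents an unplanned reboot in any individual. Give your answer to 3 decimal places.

PN ≈ 0.800

Under exogeneity and monotonicity, PN = (RR − 1) / RR = 1 − 1/RR.
PN = (5.0 − 1) / 5.0 = 4 / 5.0 ≈ 0.8000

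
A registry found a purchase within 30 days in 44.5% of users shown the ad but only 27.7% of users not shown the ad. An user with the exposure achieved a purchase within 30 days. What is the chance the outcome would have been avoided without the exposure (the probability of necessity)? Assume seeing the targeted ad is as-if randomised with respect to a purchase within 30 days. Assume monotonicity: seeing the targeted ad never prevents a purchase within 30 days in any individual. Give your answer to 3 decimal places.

PN ≈ 0.378

p₁ = 0.445, p₀ = 0.277.
Under exogeneity and monotonicity, PN = (p₁ − p₀) / p₁.
PN = (0.445 − 0.277) / 0.445 = 0.168 / 0.445 ≈ 0.3775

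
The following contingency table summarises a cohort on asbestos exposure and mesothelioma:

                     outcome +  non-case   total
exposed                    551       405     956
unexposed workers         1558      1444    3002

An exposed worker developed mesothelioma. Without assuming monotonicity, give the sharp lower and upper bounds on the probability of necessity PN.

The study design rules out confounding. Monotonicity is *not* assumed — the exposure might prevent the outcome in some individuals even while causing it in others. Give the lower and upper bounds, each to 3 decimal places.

p₁ = P(outcome | exposed) = 551/956 = 0.57636
p₀ = P(outcome | unexposed) = 1558/3002 = 0.51899
Under exogeneity alone the bounds on PN are max{0,(p₁−p₀)/p₁} ≤ PN ≤ min{1,(1−p₀)/p₁}.
  lower = (p₁ − p₀)/p₁ = 0.057372 / 0.57636 ≈ 0.0995
  upper = min{1, (1 − p₀)/p₁} = 0.48101 / 0.57636 ≈ 0.8346

0.100 ≤ PN ≤ 0.835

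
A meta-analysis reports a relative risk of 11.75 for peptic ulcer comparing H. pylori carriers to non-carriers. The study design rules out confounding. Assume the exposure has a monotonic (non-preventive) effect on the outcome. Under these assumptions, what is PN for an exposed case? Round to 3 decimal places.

Under exogeneity and monotonicity, PN = (RR − 1) / RR = 1 − 1/RR.
PN = (11.75 − 1) / 11.75 = 10.75 / 11.75 ≈ 0.9149

PN ≈ 0.915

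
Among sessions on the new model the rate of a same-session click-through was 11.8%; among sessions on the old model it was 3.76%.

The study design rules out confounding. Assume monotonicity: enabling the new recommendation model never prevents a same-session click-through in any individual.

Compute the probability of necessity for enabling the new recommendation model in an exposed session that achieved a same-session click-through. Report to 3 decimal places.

PN ≈ 0.681

p₁ = 0.118, p₀ = 0.0376.
Under exogeneity and monotonicity, PN = (p₁ − p₀) / p₁.
PN = (0.118 − 0.0376) / 0.118 = 0.0804 / 0.118 ≈ 0.6814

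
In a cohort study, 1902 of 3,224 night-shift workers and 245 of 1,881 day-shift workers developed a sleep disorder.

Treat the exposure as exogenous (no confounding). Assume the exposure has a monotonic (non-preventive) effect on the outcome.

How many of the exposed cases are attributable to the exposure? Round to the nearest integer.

about 1482 cases

p₁ = P(outcome | exposed) = 1902/3224 = 0.58995
p₀ = P(outcome | unexposed) = 245/1881 = 0.13025
PN = (p₁ − p₀)/p₁ = (0.58995 − 0.13025) / 0.58995 ≈ 0.77922.
Attributable cases ≈ PN × (exposed cases) = 0.77922 × 1902 ≈ 1482.07.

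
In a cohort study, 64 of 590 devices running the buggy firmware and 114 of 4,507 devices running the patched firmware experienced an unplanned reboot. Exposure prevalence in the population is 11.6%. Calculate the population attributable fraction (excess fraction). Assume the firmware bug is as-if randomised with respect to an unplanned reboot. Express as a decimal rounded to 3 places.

PAF ≈ 0.276

p₁ = P(outcome | exposed) = 64/590 = 0.10847
p₀ = P(outcome | unexposed) = 114/4507 = 0.025294
Overall risk P(Y=1) = π·p₁ + (1−π)·p₀ = 0.116×0.10847 + 0.884×0.025294 = 0.034943.
Under exogeneity, PAF = [P(Y=1) − p₀] / P(Y=1).
PAF = (0.034943 − 0.025294) / 0.034943 ≈ 0.2761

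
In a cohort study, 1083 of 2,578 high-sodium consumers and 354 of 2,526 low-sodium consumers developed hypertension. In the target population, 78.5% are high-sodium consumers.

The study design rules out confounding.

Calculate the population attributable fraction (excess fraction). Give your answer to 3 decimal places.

PAF ≈ 0.611

p₁ = P(outcome | exposed) = 1083/2578 = 0.42009
p₀ = P(outcome | unexposed) = 354/2526 = 0.14014
Overall risk P(Y=1) = π·p₁ + (1−π)·p₀ = 0.785×0.42009 + 0.215×0.14014 = 0.3599.
Under exogeneity, PAF = [P(Y=1) − p₀] / P(Y=1).
PAF = (0.3599 − 0.14014) / 0.3599 ≈ 0.6106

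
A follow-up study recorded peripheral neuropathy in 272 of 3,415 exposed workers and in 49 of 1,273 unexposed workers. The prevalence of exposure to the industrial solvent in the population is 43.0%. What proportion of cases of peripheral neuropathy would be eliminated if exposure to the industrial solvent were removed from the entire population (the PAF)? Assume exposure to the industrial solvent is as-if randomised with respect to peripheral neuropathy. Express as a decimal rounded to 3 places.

PAF ≈ 0.315

p₁ = P(outcome | exposed) = 272/3415 = 0.079649
p₀ = P(outcome | unexposed) = 49/1273 = 0.038492
Overall risk P(Y=1) = π·p₁ + (1−π)·p₀ = 0.43×0.079649 + 0.57×0.038492 = 0.056189.
Under exogeneity, PAF = [P(Y=1) − p₀] / P(Y=1).
PAF = (0.056189 − 0.038492) / 0.056189 ≈ 0.3150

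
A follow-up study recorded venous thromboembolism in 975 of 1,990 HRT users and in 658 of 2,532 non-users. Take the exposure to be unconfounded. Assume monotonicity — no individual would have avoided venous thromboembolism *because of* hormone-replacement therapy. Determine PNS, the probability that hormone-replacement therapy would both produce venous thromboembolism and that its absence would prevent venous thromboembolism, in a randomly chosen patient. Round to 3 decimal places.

p₁ = P(outcome | exposed) = 975/1990 = 0.48995
p₀ = P(outcome | unexposed) = 658/2532 = 0.25987
Under exogeneity and monotonicity, PNS = p₁ − p₀.
PNS = 0.48995 − 0.25987 = 0.23008

PNS ≈ 0.230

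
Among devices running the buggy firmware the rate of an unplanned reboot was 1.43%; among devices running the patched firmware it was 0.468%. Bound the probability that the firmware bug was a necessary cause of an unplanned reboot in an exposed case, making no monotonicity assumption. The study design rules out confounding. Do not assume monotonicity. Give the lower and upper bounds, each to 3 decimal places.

0.673 ≤ PN ≤ 1.000

p₁ = 0.0143, p₀ = 0.00468.
Under exogeneity alone the bounds on PN are max{0,(p₁−p₀)/p₁} ≤ PN ≤ min{1,(1−p₀)/p₁}.
  lower = (p₁ − p₀)/p₁ = 0.00962 / 0.0143 ≈ 0.6727
  upper = min{1, (1 − p₀)/p₁} = 0.99532 / 0.0143 ≈ 69.6028 → capped at 1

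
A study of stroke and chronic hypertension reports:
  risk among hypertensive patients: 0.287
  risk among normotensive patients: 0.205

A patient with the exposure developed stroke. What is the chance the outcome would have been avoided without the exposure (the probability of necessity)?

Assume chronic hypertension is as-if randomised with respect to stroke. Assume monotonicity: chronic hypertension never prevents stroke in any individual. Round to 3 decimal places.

PN ≈ 0.286

Let p₁ = 0.287, p₀ = 0.205.
Under exogeneity and monotonicity, PN = (p₁ − p₀) / p₁.
PN = (0.287 − 0.205) / 0.287 = 0.082 / 0.287 ≈ 0.2857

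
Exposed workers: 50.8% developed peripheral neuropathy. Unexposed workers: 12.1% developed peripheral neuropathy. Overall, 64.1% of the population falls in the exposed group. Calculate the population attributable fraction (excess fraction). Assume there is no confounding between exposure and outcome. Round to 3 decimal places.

p₁ = 0.508, p₀ = 0.121.
Overall risk P(Y=1) = π·p₁ + (1−π)·p₀ = 0.641×0.508 + 0.359×0.121 = 0.36907.
Under exogeneity, PAF = [P(Y=1) − p₀] / P(Y=1).
PAF = (0.36907 − 0.121) / 0.36907 ≈ 0.6721

PAF ≈ 0.672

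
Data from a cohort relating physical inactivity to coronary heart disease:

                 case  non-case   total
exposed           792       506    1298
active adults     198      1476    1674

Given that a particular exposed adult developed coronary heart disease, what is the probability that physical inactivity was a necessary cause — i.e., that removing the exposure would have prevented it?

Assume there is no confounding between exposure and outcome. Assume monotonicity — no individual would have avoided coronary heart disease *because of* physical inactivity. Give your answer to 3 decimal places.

p₁ = P(outcome | exposed) = 792/1298 = 0.61017
p₀ = P(outcome | unexposed) = 198/1674 = 0.11828
Under exogeneity and monotonicity, PN = (p₁ − p₀)/p₁.
PN = (0.61017 − 0.11828) / 0.61017 ≈ 0.8062

PN ≈ 0.806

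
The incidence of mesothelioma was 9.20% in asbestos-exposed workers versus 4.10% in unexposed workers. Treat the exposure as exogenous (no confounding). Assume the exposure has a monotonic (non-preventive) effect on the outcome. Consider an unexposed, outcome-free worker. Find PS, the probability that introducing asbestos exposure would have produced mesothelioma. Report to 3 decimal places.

PS ≈ 0.053

p₁ = 0.092, p₀ = 0.041.
Under exogeneity and monotonicity, PS = (p₁ − p₀) / (1 − p₀).
PS = (0.092 − 0.041) / (1 − 0.041) = 0.051 / 0.959 ≈ 0.0532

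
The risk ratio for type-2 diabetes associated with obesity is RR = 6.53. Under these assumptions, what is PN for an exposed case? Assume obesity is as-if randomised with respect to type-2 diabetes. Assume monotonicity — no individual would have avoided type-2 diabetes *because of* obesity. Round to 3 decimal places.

PN ≈ 0.847

Under exogeneity and monotonicity, PN = (RR − 1) / RR = 1 − 1/RR.
PN = (6.53 − 1) / 6.53 = 5.53 / 6.53 ≈ 0.8469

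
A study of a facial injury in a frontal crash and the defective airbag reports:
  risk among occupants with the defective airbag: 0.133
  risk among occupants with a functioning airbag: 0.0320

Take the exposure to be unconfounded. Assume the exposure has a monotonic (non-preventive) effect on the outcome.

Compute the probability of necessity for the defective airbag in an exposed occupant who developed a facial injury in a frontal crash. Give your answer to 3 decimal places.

Let p₁ = 0.133, p₀ = 0.032.
Under exogeneity and monotonicity, PN = (p₁ − p₀) / p₁.
PN = (0.133 − 0.032) / 0.133 = 0.101 / 0.133 ≈ 0.7594

PN ≈ 0.759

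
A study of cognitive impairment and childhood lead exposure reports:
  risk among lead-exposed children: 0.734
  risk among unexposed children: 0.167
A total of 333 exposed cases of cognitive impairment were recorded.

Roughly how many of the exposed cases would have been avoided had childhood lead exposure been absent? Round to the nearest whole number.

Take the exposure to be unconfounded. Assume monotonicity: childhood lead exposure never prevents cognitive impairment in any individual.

Let p₁ = 0.734, p₀ = 0.167.
PN = (p₁ − p₀)/p₁ = (0.734 − 0.167) / 0.734 ≈ 0.77248.
Attributable cases ≈ PN × (exposed cases) = 0.77248 × 333 ≈ 257.24.

about 257 cases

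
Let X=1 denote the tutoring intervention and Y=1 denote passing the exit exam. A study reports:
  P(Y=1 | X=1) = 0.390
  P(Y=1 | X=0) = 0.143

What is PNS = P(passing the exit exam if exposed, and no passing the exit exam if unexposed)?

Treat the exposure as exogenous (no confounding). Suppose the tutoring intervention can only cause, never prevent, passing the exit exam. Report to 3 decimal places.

PNS ≈ 0.247

Let p₁ = 0.39, p₀ = 0.143.
Under exogeneity and monotonicity, PNS = p₁ − p₀.
PNS = 0.39 − 0.143 = 0.247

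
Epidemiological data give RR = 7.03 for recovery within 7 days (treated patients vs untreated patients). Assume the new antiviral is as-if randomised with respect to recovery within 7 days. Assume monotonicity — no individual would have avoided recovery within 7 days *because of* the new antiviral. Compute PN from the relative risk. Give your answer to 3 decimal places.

Under exogeneity and monotonicity, PN = (RR − 1) / RR = 1 − 1/RR.
PN = (7.03 − 1) / 7.03 = 6.03 / 7.03 ≈ 0.8578

PN ≈ 0.858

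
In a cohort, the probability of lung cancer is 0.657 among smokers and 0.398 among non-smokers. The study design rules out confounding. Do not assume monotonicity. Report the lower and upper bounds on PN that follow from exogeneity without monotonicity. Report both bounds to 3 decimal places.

Let p₁ = 0.657, p₀ = 0.398.
Under exogeneity alone the bounds on PN are max{0,(p₁−p₀)/p₁} ≤ PN ≤ min{1,(1−p₀)/p₁}.
  lower = (p₁ − p₀)/p₁ = 0.259 / 0.657 ≈ 0.3942
  upper = min{1, (1 − p₀)/p₁} = 0.602 / 0.657 ≈ 0.9163

0.394 ≤ PN ≤ 0.916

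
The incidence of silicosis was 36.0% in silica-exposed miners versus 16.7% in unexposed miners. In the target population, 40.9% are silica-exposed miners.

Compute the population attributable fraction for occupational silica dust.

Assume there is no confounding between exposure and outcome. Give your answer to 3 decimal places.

PAF ≈ 0.321

p₁ = 0.36, p₀ = 0.167.
Overall risk P(Y=1) = π·p₁ + (1−π)·p₀ = 0.409×0.36 + 0.591×0.167 = 0.24594.
Under exogeneity, PAF = [P(Y=1) − p₀] / P(Y=1).
PAF = (0.24594 − 0.167) / 0.24594 ≈ 0.3210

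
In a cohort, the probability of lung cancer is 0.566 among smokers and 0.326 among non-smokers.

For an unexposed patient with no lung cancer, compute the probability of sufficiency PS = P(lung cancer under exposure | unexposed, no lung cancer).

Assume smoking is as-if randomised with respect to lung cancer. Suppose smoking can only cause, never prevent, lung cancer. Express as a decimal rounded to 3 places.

PS ≈ 0.356

Let p₁ = 0.566, p₀ = 0.326.
Under exogeneity and monotonicity, PS = (p₁ − p₀) / (1 − p₀).
PS = (0.566 − 0.326) / (1 − 0.326) = 0.24 / 0.674 ≈ 0.3561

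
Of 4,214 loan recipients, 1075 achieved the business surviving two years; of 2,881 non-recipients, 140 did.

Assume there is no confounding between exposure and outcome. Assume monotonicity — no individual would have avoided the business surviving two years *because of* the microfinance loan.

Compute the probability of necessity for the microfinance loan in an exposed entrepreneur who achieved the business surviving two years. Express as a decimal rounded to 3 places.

p₁ = P(outcome | exposed) = 1075/4214 = 0.2551
p₀ = P(outcome | unexposed) = 140/2881 = 0.048594
Under exogeneity and monotonicity, PN = (p₁ − p₀) / p₁.
PN = (0.2551 − 0.048594) / 0.2551 = 0.20651 / 0.2551 ≈ 0.8095

PN ≈ 0.810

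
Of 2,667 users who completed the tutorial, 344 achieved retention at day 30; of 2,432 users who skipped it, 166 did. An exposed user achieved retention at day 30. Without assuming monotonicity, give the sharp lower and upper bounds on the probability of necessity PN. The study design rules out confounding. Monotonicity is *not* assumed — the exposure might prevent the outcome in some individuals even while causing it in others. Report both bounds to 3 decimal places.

0.471 ≤ PN ≤ 1.000

p₁ = P(outcome | exposed) = 344/2667 = 0.12898
p₀ = P(outcome | unexposed) = 166/2432 = 0.068257
Under exogeneity alone the bounds on PN are max{0,(p₁−p₀)/p₁} ≤ PN ≤ min{1,(1−p₀)/p₁}.
  lower = (p₁ − p₀)/p₁ = 0.060727 / 0.12898 ≈ 0.4708
  upper = min{1, (1 − p₀)/p₁} = 0.93174 / 0.12898 ≈ 7.2237 → capped at 1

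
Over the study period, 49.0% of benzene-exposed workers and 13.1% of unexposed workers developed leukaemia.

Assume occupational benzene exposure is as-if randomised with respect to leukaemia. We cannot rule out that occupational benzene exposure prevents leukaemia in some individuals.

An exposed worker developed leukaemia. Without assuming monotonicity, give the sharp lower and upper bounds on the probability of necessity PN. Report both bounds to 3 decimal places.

p₁ = 0.49, p₀ = 0.131.
Under exogeneity alone the bounds on PN are max{0,(p₁−p₀)/p₁} ≤ PN ≤ min{1,(1−p₀)/p₁}.
  lower = (p₁ − p₀)/p₁ = 0.359 / 0.49 ≈ 0.7327
  upper = min{1, (1 − p₀)/p₁} = 0.869 / 0.49 ≈ 1.7735 → capped at 1

0.733 ≤ PN ≤ 1.000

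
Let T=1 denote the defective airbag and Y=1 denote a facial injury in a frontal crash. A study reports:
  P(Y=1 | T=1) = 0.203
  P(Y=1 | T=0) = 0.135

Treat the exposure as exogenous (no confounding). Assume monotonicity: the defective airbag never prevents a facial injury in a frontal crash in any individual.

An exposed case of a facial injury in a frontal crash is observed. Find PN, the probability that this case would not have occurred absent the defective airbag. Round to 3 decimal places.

Let p₁ = 0.203, p₀ = 0.135.
Under exogeneity and monotonicity, PN = (p₁ − p₀) / p₁.
PN = (0.203 − 0.135) / 0.203 = 0.068 / 0.203 ≈ 0.3350

PN ≈ 0.335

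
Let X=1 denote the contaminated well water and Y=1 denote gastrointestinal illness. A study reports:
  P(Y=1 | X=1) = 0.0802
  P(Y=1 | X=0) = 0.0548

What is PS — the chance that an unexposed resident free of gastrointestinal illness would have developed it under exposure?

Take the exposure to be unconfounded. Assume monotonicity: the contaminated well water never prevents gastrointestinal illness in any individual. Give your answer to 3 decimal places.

PS ≈ 0.027

Let p₁ = 0.0802, p₀ = 0.0548.
Under exogeneity and monotonicity, PS = (p₁ − p₀) / (1 − p₀).
PS = (0.0802 − 0.0548) / (1 − 0.0548) = 0.0254 / 0.9452 ≈ 0.0269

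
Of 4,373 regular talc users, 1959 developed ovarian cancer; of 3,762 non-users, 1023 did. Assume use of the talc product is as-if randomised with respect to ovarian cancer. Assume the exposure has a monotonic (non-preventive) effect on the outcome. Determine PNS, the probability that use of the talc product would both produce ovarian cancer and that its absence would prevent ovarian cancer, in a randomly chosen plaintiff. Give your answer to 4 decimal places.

p₁ = P(outcome | exposed) = 1959/4373 = 0.44798
p₀ = P(outcome | unexposed) = 1023/3762 = 0.27193
Under exogeneity and monotonicity, PNS = p₁ − p₀.
PNS = 0.44798 − 0.27193 = 0.17605

PNS ≈ 0.1760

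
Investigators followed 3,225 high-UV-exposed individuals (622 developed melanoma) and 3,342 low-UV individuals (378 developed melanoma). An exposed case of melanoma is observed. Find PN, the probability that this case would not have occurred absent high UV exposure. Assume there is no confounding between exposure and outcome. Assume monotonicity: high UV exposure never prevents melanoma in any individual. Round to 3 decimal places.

p₁ = P(outcome | exposed) = 622/3225 = 0.19287
p₀ = P(outcome | unexposed) = 378/3342 = 0.11311
Under exogeneity and monotonicity, PN = (p₁ − p₀) / p₁.
PN = (0.19287 − 0.11311) / 0.19287 = 0.079762 / 0.19287 ≈ 0.4136

PN ≈ 0.414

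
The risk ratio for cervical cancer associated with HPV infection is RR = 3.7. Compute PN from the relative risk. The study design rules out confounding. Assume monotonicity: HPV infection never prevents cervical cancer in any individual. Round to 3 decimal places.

Under exogeneity and monotonicity, PN = (RR − 1) / RR = 1 − 1/RR.
PN = (3.7 − 1) / 3.7 = 2.7 / 3.7 ≈ 0.7297

PN ≈ 0.730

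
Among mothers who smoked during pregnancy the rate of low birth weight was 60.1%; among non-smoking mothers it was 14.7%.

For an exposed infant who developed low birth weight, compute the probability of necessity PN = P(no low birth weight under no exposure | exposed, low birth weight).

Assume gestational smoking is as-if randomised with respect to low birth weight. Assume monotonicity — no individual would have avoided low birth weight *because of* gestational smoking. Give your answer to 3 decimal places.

PN ≈ 0.755

p₁ = 0.601, p₀ = 0.147.
Under exogeneity and monotonicity, PN = (p₁ − p₀) / p₁.
PN = (0.601 − 0.147) / 0.601 = 0.454 / 0.601 ≈ 0.7554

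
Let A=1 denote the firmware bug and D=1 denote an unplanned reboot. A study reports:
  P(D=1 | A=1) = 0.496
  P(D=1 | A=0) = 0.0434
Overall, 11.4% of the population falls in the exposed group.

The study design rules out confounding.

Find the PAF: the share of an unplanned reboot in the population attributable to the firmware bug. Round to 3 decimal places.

PAF ≈ 0.543

Let p₁ = 0.496, p₀ = 0.0434.
Overall risk P(Y=1) = π·p₁ + (1−π)·p₀ = 0.114×0.496 + 0.886×0.0434 = 0.094996.
Under exogeneity, PAF = [P(Y=1) − p₀] / P(Y=1).
PAF = (0.094996 − 0.0434) / 0.094996 ≈ 0.5431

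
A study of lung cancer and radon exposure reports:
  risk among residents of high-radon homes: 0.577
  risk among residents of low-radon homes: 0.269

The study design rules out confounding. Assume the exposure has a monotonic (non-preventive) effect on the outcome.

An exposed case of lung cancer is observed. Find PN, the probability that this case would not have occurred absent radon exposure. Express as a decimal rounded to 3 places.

Let p₁ = 0.577, p₀ = 0.269.
Under exogeneity and monotonicity, PN = (p₁ − p₀) / p₁.
PN = (0.577 − 0.269) / 0.577 = 0.308 / 0.577 ≈ 0.5338

PN ≈ 0.534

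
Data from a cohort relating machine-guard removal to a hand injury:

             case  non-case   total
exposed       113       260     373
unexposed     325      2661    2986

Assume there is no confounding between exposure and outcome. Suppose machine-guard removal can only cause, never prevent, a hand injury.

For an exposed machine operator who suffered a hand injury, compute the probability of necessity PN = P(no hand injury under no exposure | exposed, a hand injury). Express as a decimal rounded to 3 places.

PN ≈ 0.641

p₁ = P(outcome | exposed) = 113/373 = 0.30295
p₀ = P(outcome | unexposed) = 325/2986 = 0.10884
Under exogeneity and monotonicity, PN = (p₁ − p₀)/p₁.
PN = (0.30295 − 0.10884) / 0.30295 ≈ 0.6407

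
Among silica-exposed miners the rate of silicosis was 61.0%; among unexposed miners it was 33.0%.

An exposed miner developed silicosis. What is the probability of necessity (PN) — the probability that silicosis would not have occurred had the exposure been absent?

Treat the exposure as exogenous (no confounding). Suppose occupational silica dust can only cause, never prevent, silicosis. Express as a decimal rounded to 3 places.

p₁ = 0.61, p₀ = 0.33.
Under exogeneity and monotonicity, PN = (p₁ − p₀) / p₁.
PN = (0.61 − 0.33) / 0.61 = 0.28 / 0.61 ≈ 0.4590

PN ≈ 0.459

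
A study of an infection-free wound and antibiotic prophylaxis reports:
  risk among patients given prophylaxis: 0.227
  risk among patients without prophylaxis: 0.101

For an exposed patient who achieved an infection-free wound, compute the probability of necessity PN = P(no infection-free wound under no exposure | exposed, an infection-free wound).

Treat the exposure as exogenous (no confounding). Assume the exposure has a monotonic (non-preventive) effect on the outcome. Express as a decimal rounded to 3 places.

PN ≈ 0.555

Let p₁ = 0.227, p₀ = 0.101.
Under exogeneity and monotonicity, PN = (p₁ − p₀) / p₁.
PN = (0.227 − 0.101) / 0.227 = 0.126 / 0.227 ≈ 0.5551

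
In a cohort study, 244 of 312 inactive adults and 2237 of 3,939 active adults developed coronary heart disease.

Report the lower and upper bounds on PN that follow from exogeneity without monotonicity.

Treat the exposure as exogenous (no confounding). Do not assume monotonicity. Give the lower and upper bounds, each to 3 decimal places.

p₁ = P(outcome | exposed) = 244/312 = 0.78205
p₀ = P(outcome | unexposed) = 2237/3939 = 0.56791
Under exogeneity alone the bounds on PN are max{0,(p₁−p₀)/p₁} ≤ PN ≤ min{1,(1−p₀)/p₁}.
  lower = (p₁ − p₀)/p₁ = 0.21414 / 0.78205 ≈ 0.2738
  upper = min{1, (1 − p₀)/p₁} = 0.43209 / 0.78205 ≈ 0.5525

0.274 ≤ PN ≤ 0.553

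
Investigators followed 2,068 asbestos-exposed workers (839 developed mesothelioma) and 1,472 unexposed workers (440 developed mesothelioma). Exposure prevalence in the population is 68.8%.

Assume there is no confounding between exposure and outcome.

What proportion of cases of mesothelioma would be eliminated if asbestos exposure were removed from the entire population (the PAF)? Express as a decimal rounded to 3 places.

PAF ≈ 0.197

p₁ = P(outcome | exposed) = 839/2068 = 0.40571
p₀ = P(outcome | unexposed) = 440/1472 = 0.29891
Overall risk P(Y=1) = π·p₁ + (1−π)·p₀ = 0.688×0.40571 + 0.312×0.29891 = 0.37239.
Under exogeneity, PAF = [P(Y=1) − p₀] / P(Y=1).
PAF = (0.37239 − 0.29891) / 0.37239 ≈ 0.1973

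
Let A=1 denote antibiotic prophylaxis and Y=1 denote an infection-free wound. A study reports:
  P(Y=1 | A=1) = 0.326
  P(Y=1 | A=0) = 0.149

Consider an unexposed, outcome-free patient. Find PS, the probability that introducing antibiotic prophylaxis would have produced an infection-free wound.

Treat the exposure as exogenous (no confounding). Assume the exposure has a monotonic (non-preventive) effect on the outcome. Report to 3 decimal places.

Let p₁ = 0.326, p₀ = 0.149.
Under exogeneity and monotonicity, PS = (p₁ − p₀) / (1 − p₀).
PS = (0.326 − 0.149) / (1 − 0.149) = 0.177 / 0.851 ≈ 0.2080

PS ≈ 0.208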